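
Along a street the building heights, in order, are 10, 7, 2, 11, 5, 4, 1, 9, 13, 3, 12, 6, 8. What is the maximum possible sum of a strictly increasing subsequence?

Let S[i] be the best sum of a strictly increasing subsequence ending at i:
i:      1  2  3  4  5  6  7  8  9 10 11 12 13
a[i]:  10  7  2 11  5  4  1  9 13  3 12  6  8
S:     10  7  2 21  7  6  1 16 34  5 33 13 21
Maximum is 34 (e.g. 10 + 11 + 13).

34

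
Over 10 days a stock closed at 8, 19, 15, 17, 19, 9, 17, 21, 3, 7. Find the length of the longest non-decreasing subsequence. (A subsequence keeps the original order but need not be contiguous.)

Let dp[i] be the length of the longest such subsequence ending at index i:
i:      1  2  3  4  5  6  7  8  9 10
a[i]:   8 19 15 17 19  9 17 21  3  7
dp:     1  2  2  3  4  2  4  5  1  2
Maximum dp value is 5.

5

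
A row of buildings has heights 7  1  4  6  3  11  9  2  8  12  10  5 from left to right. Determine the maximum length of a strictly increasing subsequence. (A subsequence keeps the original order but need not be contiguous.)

Track the smallest tail for each achievable length (strict):
7 → extends → [7]
1 → replaces 7 → [1]
4 → extends → [1, 4]
6 → extends → [1, 4, 6]
3 → replaces 4 → [1, 3, 6]
11 → extends → [1, 3, 6, 11]
9 → replaces 11 → [1, 3, 6, 9]
2 → replaces 3 → [1, 2, 6, 9]
8 → replaces 9 → [1, 2, 6, 8]
12 → extends → [1, 2, 6, 8, 12]
10 → replaces 12 → [1, 2, 6, 8, 10]
5 → replaces 6 → [1, 2, 5, 8, 10]
Five tails, so the longest strictly increasing subsequence has length 5 (e.g. 1, 4, 6, 11, 12).

5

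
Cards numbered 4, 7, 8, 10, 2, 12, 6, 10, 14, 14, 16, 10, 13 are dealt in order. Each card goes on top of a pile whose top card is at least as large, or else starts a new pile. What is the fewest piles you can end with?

7

Place each on the leftmost legal pile:
4 → new pile 1 (tops now [4])
7 → new pile 2 (tops now [4, 7])
8 → new pile 3 (tops now [4, 7, 8])
10 → new pile 4 (tops now [4, 7, 8, 10])
2 → pile 1 (tops now [2, 7, 8, 10])
12 → new pile 5 (tops now [2, 7, 8, 10, 12])
6 → pile 2 (tops now [2, 6, 8, 10, 12])
10 → pile 4 (tops now [2, 6, 8, 10, 12])
14 → new pile 6 (tops now [2, 6, 8, 10, 12, 14])
14 → pile 6 (tops now [2, 6, 8, 10, 12, 14])
16 → new pile 7 (tops now [2, 6, 8, 10, 12, 14, 16])
10 → pile 4 (tops now [2, 6, 8, 10, 12, 14, 16])
13 → pile 6 (tops now [2, 6, 8, 10, 12, 13, 16])
Seven piles.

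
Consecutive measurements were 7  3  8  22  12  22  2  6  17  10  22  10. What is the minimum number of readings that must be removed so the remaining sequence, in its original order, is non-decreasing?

7

Fewest deletions = n − (longest non-decreasing subsequence).
Patience tails:
7 → extends → [7]
3 → replaces 7 → [3]
8 → extends → [3, 8]
22 → extends → [3, 8, 22]
12 → replaces 22 → [3, 8, 12]
22 → extends → [3, 8, 12, 22]
2 → replaces 3 → [2, 8, 12, 22]
6 → replaces 8 → [2, 6, 12, 22]
17 → replaces 22 → [2, 6, 12, 17]
10 → replaces 12 → [2, 6, 10, 17]
22 → extends → [2, 6, 10, 17, 22]
10 → replaces 17 → [2, 6, 10, 10, 22]
Longest non-decreasing subsequence has length 5, so deletions = 12 − 5 = 7.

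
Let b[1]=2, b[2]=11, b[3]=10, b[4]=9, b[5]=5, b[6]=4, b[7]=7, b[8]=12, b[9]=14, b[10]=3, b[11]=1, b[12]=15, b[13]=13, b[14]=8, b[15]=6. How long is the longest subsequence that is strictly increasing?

6

Let dp[i] be the length of the longest such subsequence ending at index i:
i:      1  2  3  4  5  6  7  8  9 10 11 12 13 14 15
b[i]:   2 11 10  9  5  4  7 12 14  3  1 15 13  8  6
dp:     1  2  2  2  2  2  3  4  5  2  1  6  5  4  3
Maximum dp value is 6.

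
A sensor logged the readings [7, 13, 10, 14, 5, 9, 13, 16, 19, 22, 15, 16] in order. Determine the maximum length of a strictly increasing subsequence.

Track the smallest tail for each achievable length (strict):
7 → extends → [7]
13 → extends → [7, 13]
10 → replaces 13 → [7, 10]
14 → extends → [7, 10, 14]
5 → replaces 7 → [5, 10, 14]
9 → replaces 10 → [5, 9, 14]
13 → replaces 14 → [5, 9, 13]
16 → extends → [5, 9, 13, 16]
19 → extends → [5, 9, 13, 16, 19]
22 → extends → [5, 9, 13, 16, 19, 22]
15 → replaces 16 → [5, 9, 13, 15, 19, 22]
16 → replaces 19 → [5, 9, 13, 15, 16, 22]
Six tails, so the longest strictly increasing subsequence has length 6 (e.g. 7, 13, 14, 16, 19, 22).

6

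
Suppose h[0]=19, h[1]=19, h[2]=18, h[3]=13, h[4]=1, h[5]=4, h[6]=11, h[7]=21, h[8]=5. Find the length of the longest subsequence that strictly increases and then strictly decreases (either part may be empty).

inc[i] = longest strictly increasing subsequence ending at i; dec[i] = longest strictly decreasing subsequence starting at i:
i:      0  1  2  3  4  5  6  7  8
h[i]:  19 19 18 13  1  4 11 21  5
inc:    1  1  1  1  1  2  3  4  3
dec:    5  5  4  3  1  1  2  2  1
Best peak at i=0 (value 19): inc=1, dec=5, length 1+5−1 = 5.

5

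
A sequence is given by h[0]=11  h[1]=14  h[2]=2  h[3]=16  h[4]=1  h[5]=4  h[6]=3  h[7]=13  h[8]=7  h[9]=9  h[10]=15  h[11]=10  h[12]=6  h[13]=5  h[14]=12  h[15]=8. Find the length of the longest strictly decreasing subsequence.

Let dp[i] be the longest strictly decreasing subsequence ending at i:
i:      0  1  2  3  4  5  6  7  8  9 10 11 12 13 14 15
h[i]:  11 14  2 16  1  4  3 13  7  9 15 10  6  5 12  8
dp:     1  1  2  1  3  2  3  2  3  3  2  3  4  5  3  4
Maximum is 5.

5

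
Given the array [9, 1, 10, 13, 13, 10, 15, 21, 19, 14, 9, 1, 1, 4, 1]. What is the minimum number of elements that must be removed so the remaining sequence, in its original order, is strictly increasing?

10

Fewest deletions = n − (longest strictly increasing subsequence).
i:      1  2  3  4  5  6  7  8  9 10 11 12 13 14 15
a[i]:   9  1 10 13 13 10 15 21 19 14  9  1  1  4  1
dp:     1  1  2  3  3  2  4  5  5  4  2  1  1  2  1
max dp = 5, so deletions = 15 − 5 = 10.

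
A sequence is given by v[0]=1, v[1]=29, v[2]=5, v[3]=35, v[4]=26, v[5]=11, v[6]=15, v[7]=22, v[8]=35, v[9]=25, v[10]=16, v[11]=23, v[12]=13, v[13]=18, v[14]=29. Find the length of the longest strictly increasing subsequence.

7

Track the smallest tail for each achievable length (strict):
1 → extends → [1]
29 → extends → [1, 29]
5 → replaces 29 → [1, 5]
35 → extends → [1, 5, 35]
26 → replaces 35 → [1, 5, 26]
11 → replaces 26 → [1, 5, 11]
15 → extends → [1, 5, 11, 15]
22 → extends → [1, 5, 11, 15, 22]
35 → extends → [1, 5, 11, 15, 22, 35]
25 → replaces 35 → [1, 5, 11, 15, 22, 25]
16 → replaces 22 → [1, 5, 11, 15, 16, 25]
23 → replaces 25 → [1, 5, 11, 15, 16, 23]
13 → replaces 15 → [1, 5, 11, 13, 16, 23]
18 → replaces 23 → [1, 5, 11, 13, 16, 18]
29 → extends → [1, 5, 11, 13, 16, 18, 29]
Seven tails, so the longest strictly increasing subsequence has length 7 (e.g. 1, 5, 11, 15, 22, 25, 29).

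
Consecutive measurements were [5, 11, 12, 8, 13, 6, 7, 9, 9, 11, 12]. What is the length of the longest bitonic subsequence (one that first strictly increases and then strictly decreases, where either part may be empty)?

6

inc[i] = longest strictly increasing subsequence ending at i; dec[i] = longest strictly decreasing subsequence starting at i:
i:      1  2  3  4  5  6  7  8  9 10 11
a[i]:   5 11 12  8 13  6  7  9  9 11 12
inc:    1  2  3  2  4  2  3  4  4  5  6
dec:    1  3  3  2  2  1  1  1  1  1  1
Best peak at i=11 (value 12): inc=6, dec=1, length 6+1−1 = 6.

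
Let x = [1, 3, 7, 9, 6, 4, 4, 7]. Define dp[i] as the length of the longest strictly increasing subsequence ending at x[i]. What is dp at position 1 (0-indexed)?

2

dp[i] = 1 + max{dp[j] : j<i, x[j]<x[i]} (or 1 if no such j):
i:     0 1 2 3 4 5 6 7
x[i]:  1 3 7 9 6 4 4 7
dp:    1 2 3 4 3 3 3 4
At index 1 the value is 2.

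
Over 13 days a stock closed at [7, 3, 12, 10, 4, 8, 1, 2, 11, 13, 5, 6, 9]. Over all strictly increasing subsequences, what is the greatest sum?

41

Let S[i] be the best sum of a strictly increasing subsequence ending at i:
i:      1  2  3  4  5  6  7  8  9 10 11 12 13
a[i]:   7  3 12 10  4  8  1  2 11 13  5  6  9
S:      7  3 19 17  7 15  1  3 28 41 12 18 27
Maximum is 41 (e.g. 7 + 10 + 11 + 13).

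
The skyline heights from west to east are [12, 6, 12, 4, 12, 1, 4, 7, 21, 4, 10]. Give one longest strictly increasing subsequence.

1, 4, 7, 21

Patience tails give the LIS length; then backtrack through the dp parents:
12 → extends → [12]
6 → replaces 12 → [6]
12 → extends → [6, 12]
4 → replaces 6 → [4, 12]
12 → already a tail → [4, 12]
1 → replaces 4 → [1, 12]
4 → replaces 12 → [1, 4]
7 → extends → [1, 4, 7]
21 → extends → [1, 4, 7, 21]
4 → already a tail → [1, 4, 7, 21]
10 → replaces 21 → [1, 4, 7, 10]
Length 4; one witness is 1, 4, 7, 21.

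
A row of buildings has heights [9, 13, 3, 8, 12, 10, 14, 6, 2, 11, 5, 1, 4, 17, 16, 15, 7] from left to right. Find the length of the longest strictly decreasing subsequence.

6

Negate each value so 'decreasing' becomes 'increasing', then run patience tails on the negated sequence:
-9 → extends → [-9]
-13 → replaces -9 → [-13]
-3 → extends → [-13, -3]
-8 → replaces -3 → [-13, -8]
-12 → replaces -8 → [-13, -12]
-10 → extends → [-13, -12, -10]
-14 → replaces -13 → [-14, -12, -10]
-6 → extends → [-14, -12, -10, -6]
-2 → extends → [-14, -12, -10, -6, -2]
-11 → replaces -10 → [-14, -12, -11, -6, -2]
-5 → replaces -2 → [-14, -12, -11, -6, -5]
-1 → extends → [-14, -12, -11, -6, -5, -1]
-4 → replaces -1 → [-14, -12, -11, -6, -5, -4]
-17 → replaces -14 → [-17, -12, -11, -6, -5, -4]
-16 → replaces -12 → [-17, -16, -11, -6, -5, -4]
-15 → replaces -11 → [-17, -16, -15, -6, -5, -4]
-7 → replaces -6 → [-17, -16, -15, -7, -5, -4]
Six tails, so the longest strictly decreasing subsequence of the original has length 6.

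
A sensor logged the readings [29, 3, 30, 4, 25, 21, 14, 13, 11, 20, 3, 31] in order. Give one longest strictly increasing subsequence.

3, 4, 14, 20, 31

Patience tails give the LIS length; then backtrack through the dp parents:
29 → extends → [29]
3 → replaces 29 → [3]
30 → extends → [3, 30]
4 → replaces 30 → [3, 4]
25 → extends → [3, 4, 25]
21 → replaces 25 → [3, 4, 21]
14 → replaces 21 → [3, 4, 14]
13 → replaces 14 → [3, 4, 13]
11 → replaces 13 → [3, 4, 11]
20 → extends → [3, 4, 11, 20]
3 → already a tail → [3, 4, 11, 20]
31 → extends → [3, 4, 11, 20, 31]
Length 5; one witness is 3, 4, 14, 20, 31.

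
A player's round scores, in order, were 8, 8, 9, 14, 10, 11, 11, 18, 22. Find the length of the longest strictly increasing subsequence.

6

Track the smallest tail for each achievable length (strict):
8 → extends → [8]
8 → already a tail → [8]
9 → extends → [8, 9]
14 → extends → [8, 9, 14]
10 → replaces 14 → [8, 9, 10]
11 → extends → [8, 9, 10, 11]
11 → already a tail → [8, 9, 10, 11]
18 → extends → [8, 9, 10, 11, 18]
22 → extends → [8, 9, 10, 11, 18, 22]
Six tails, so the longest strictly increasing subsequence has length 6 (e.g. 8, 9, 10, 11, 18, 22).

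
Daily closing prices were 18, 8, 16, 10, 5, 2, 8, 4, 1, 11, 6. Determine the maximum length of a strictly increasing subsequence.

Track the smallest tail for each achievable length (strict):
18 → extends → [18]
8 → replaces 18 → [8]
16 → extends → [8, 16]
10 → replaces 16 → [8, 10]
5 → replaces 8 → [5, 10]
2 → replaces 5 → [2, 10]
8 → replaces 10 → [2, 8]
4 → replaces 8 → [2, 4]
1 → replaces 2 → [1, 4]
11 → extends → [1, 4, 11]
6 → replaces 11 → [1, 4, 6]
Three tails, so the longest strictly increasing subsequence has length 3 (e.g. 8, 10, 11).

3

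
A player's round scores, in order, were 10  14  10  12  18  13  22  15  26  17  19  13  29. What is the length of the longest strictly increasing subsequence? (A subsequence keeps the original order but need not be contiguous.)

7

Track the smallest tail for each achievable length (strict):
10 → extends → [10]
14 → extends → [10, 14]
10 → already a tail → [10, 14]
12 → replaces 14 → [10, 12]
18 → extends → [10, 12, 18]
13 → replaces 18 → [10, 12, 13]
22 → extends → [10, 12, 13, 22]
15 → replaces 22 → [10, 12, 13, 15]
26 → extends → [10, 12, 13, 15, 26]
17 → replaces 26 → [10, 12, 13, 15, 17]
19 → extends → [10, 12, 13, 15, 17, 19]
13 → already a tail → [10, 12, 13, 15, 17, 19]
29 → extends → [10, 12, 13, 15, 17, 19, 29]
Seven tails, so the longest strictly increasing subsequence has length 7 (e.g. 10, 12, 13, 15, 17, 19, 29).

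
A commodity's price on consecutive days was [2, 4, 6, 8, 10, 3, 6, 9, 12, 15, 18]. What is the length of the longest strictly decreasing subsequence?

Negate each value so 'decreasing' becomes 'increasing', then run patience tails on the negated sequence:
-2 → extends → [-2]
-4 → replaces -2 → [-4]
-6 → replaces -4 → [-6]
-8 → replaces -6 → [-8]
-10 → replaces -8 → [-10]
-3 → extends → [-10, -3]
-6 → replaces -3 → [-10, -6]
-9 → replaces -6 → [-10, -9]
-12 → replaces -10 → [-12, -9]
-15 → replaces -12 → [-15, -9]
-18 → replaces -15 → [-18, -9]
Two tails, so the longest strictly decreasing subsequence of the original has length 2.

2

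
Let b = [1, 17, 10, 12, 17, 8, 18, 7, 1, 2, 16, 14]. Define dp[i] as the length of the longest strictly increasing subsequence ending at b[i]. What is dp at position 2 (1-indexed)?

dp[i] = 1 + max{dp[j] : j<i, b[j]<b[i]} (or 1 if no such j):
i:      1  2  3  4  5  6  7  8  9 10 11 12
b[i]:   1 17 10 12 17  8 18  7  1  2 16 14
dp:     1  2  2  3  4  2  5  2  1  2  4  4
At index 2 the value is 2.

2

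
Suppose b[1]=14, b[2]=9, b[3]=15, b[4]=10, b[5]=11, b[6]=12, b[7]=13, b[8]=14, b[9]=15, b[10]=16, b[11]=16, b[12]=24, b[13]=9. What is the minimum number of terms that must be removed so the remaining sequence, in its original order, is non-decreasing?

Fewest deletions = n − (longest non-decreasing subsequence).
Patience tails:
14 → extends → [14]
9 → replaces 14 → [9]
15 → extends → [9, 15]
10 → replaces 15 → [9, 10]
11 → extends → [9, 10, 11]
12 → extends → [9, 10, 11, 12]
13 → extends → [9, 10, 11, 12, 13]
14 → extends → [9, 10, 11, 12, 13, 14]
15 → extends → [9, 10, 11, 12, 13, 14, 15]
16 → extends → [9, 10, 11, 12, 13, 14, 15, 16]
16 → extends → [9, 10, 11, 12, 13, 14, 15, 16, 16]
24 → extends → [9, 10, 11, 12, 13, 14, 15, 16, 16, 24]
9 → replaces 10 → [9, 9, 11, 12, 13, 14, 15, 16, 16, 24]
Longest non-decreasing subsequence has length 10, so deletions = 13 − 10 = 3.

3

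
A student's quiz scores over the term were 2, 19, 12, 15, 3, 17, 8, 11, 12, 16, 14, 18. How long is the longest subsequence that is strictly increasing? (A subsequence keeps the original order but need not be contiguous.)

7

Track the smallest tail for each achievable length (strict):
2 → extends → [2]
19 → extends → [2, 19]
12 → replaces 19 → [2, 12]
15 → extends → [2, 12, 15]
3 → replaces 12 → [2, 3, 15]
17 → extends → [2, 3, 15, 17]
8 → replaces 15 → [2, 3, 8, 17]
11 → replaces 17 → [2, 3, 8, 11]
12 → extends → [2, 3, 8, 11, 12]
16 → extends → [2, 3, 8, 11, 12, 16]
14 → replaces 16 → [2, 3, 8, 11, 12, 14]
18 → extends → [2, 3, 8, 11, 12, 14, 18]
Seven tails, so the longest strictly increasing subsequence has length 7 (e.g. 2, 3, 8, 11, 12, 16, 18).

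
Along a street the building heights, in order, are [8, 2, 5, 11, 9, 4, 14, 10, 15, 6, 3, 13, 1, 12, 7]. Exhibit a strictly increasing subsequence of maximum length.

Patience tails give the LIS length; then backtrack through the dp parents:
8 → extends → [8]
2 → replaces 8 → [2]
5 → extends → [2, 5]
11 → extends → [2, 5, 11]
9 → replaces 11 → [2, 5, 9]
4 → replaces 5 → [2, 4, 9]
14 → extends → [2, 4, 9, 14]
10 → replaces 14 → [2, 4, 9, 10]
15 → extends → [2, 4, 9, 10, 15]
6 → replaces 9 → [2, 4, 6, 10, 15]
3 → replaces 4 → [2, 3, 6, 10, 15]
13 → replaces 15 → [2, 3, 6, 10, 13]
1 → replaces 2 → [1, 3, 6, 10, 13]
12 → replaces 13 → [1, 3, 6, 10, 12]
7 → replaces 10 → [1, 3, 6, 7, 12]
Length 5; one witness is 2, 5, 11, 14, 15.

2, 5, 11, 14, 15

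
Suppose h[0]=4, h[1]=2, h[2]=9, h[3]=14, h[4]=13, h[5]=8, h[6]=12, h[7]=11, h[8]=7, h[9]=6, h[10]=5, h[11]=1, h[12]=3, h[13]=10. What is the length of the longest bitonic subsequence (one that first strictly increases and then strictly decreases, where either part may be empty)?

10

inc[i] = longest strictly increasing subsequence ending at i; dec[i] = longest strictly decreasing subsequence starting at i:
i:      0  1  2  3  4  5  6  7  8  9 10 11 12 13
h[i]:   4  2  9 14 13  8 12 11  7  6  5  1  3 10
inc:    1  1  2  3  3  2  3  3  2  2  2  1  2  3
dec:    3  2  6  8  7  5  6  5  4  3  2  1  1  1
Best peak at i=3 (value 14): inc=3, dec=8, length 3+8−1 = 10.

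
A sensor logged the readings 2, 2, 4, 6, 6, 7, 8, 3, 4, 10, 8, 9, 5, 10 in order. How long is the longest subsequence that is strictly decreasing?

3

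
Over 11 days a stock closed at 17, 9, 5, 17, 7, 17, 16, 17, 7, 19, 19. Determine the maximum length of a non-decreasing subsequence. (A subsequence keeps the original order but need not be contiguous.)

Track the smallest tail for each achievable length (allowing ties):
17 → extends → [17]
9 → replaces 17 → [9]
5 → replaces 9 → [5]
17 → extends → [5, 17]
7 → replaces 17 → [5, 7]
17 → extends → [5, 7, 17]
16 → replaces 17 → [5, 7, 16]
17 → extends → [5, 7, 16, 17]
7 → replaces 16 → [5, 7, 7, 17]
19 → extends → [5, 7, 7, 17, 19]
19 → extends → [5, 7, 7, 17, 19, 19]
Six tails, so the longest non-decreasing subsequence has length 6 (e.g. 17, 17, 17, 17, 19, 19).

6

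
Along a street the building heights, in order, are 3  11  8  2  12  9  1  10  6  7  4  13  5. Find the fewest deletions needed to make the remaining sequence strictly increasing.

Fewest deletions = n − (longest strictly increasing subsequence).
Patience tails:
3 → extends → [3]
11 → extends → [3, 11]
8 → replaces 11 → [3, 8]
2 → replaces 3 → [2, 8]
12 → extends → [2, 8, 12]
9 → replaces 12 → [2, 8, 9]
1 → replaces 2 → [1, 8, 9]
10 → extends → [1, 8, 9, 10]
6 → replaces 8 → [1, 6, 9, 10]
7 → replaces 9 → [1, 6, 7, 10]
4 → replaces 6 → [1, 4, 7, 10]
13 → extends → [1, 4, 7, 10, 13]
5 → replaces 7 → [1, 4, 5, 10, 13]
Longest strictly increasing subsequence has length 5, so deletions = 13 − 5 = 8.

8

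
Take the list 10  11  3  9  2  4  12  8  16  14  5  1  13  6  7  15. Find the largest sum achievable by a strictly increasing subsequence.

62

Let S[i] be the best sum of a strictly increasing subsequence ending at i:
i:      1  2  3  4  5  6  7  8  9 10 11 12 13 14 15 16
a[i]:  10 11  3  9  2  4 12  8 16 14  5  1 13  6  7 15
S:     10 21  3 12  2  7 33 15 49 47 12  1 46 18 25 62
Maximum is 62 (e.g. 10 + 11 + 12 + 14 + 15).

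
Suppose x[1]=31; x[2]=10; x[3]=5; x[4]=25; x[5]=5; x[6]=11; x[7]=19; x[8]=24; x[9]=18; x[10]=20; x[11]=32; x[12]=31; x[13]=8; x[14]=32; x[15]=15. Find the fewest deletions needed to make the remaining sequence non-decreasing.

8

Fewest deletions = n − (longest non-decreasing subsequence).
Patience tails:
31 → extends → [31]
10 → replaces 31 → [10]
5 → replaces 10 → [5]
25 → extends → [5, 25]
5 → replaces 25 → [5, 5]
11 → extends → [5, 5, 11]
19 → extends → [5, 5, 11, 19]
24 → extends → [5, 5, 11, 19, 24]
18 → replaces 19 → [5, 5, 11, 18, 24]
20 → replaces 24 → [5, 5, 11, 18, 20]
32 → extends → [5, 5, 11, 18, 20, 32]
31 → replaces 32 → [5, 5, 11, 18, 20, 31]
8 → replaces 11 → [5, 5, 8, 18, 20, 31]
32 → extends → [5, 5, 8, 18, 20, 31, 32]
15 → replaces 18 → [5, 5, 8, 15, 20, 31, 32]
Longest non-decreasing subsequence has length 7, so deletions = 15 − 7 = 8.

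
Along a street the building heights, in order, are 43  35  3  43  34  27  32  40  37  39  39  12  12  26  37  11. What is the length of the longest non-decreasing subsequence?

Track the smallest tail for each achievable length (allowing ties):
43 → extends → [43]
35 → replaces 43 → [35]
3 → replaces 35 → [3]
43 → extends → [3, 43]
34 → replaces 43 → [3, 34]
27 → replaces 34 → [3, 27]
32 → extends → [3, 27, 32]
40 → extends → [3, 27, 32, 40]
37 → replaces 40 → [3, 27, 32, 37]
39 → extends → [3, 27, 32, 37, 39]
39 → extends → [3, 27, 32, 37, 39, 39]
12 → replaces 27 → [3, 12, 32, 37, 39, 39]
12 → replaces 32 → [3, 12, 12, 37, 39, 39]
26 → replaces 37 → [3, 12, 12, 26, 39, 39]
37 → replaces 39 → [3, 12, 12, 26, 37, 39]
11 → replaces 12 → [3, 11, 12, 26, 37, 39]
Six tails, so the longest non-decreasing subsequence has length 6 (e.g. 3, 27, 32, 37, 39, 39).

6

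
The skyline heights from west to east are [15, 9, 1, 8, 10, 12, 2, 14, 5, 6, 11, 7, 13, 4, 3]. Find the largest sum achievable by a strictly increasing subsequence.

45

Let S[i] be the best sum of a strictly increasing subsequence ending at i:
i:      1  2  3  4  5  6  7  8  9 10 11 12 13 14 15
a[i]:  15  9  1  8 10 12  2 14  5  6 11  7 13  4  3
S:     15  9  1  9 19 31  3 45  8 14 30 21 44  7  6
Maximum is 45 (e.g. 1 + 8 + 10 + 12 + 14).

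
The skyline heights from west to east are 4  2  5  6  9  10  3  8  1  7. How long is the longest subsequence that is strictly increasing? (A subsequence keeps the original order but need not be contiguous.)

5

Track the smallest tail for each achievable length (strict):
4 → extends → [4]
2 → replaces 4 → [2]
5 → extends → [2, 5]
6 → extends → [2, 5, 6]
9 → extends → [2, 5, 6, 9]
10 → extends → [2, 5, 6, 9, 10]
3 → replaces 5 → [2, 3, 6, 9, 10]
8 → replaces 9 → [2, 3, 6, 8, 10]
1 → replaces 2 → [1, 3, 6, 8, 10]
7 → replaces 8 → [1, 3, 6, 7, 10]
Five tails, so the longest strictly increasing subsequence has length 5 (e.g. 4, 5, 6, 9, 10).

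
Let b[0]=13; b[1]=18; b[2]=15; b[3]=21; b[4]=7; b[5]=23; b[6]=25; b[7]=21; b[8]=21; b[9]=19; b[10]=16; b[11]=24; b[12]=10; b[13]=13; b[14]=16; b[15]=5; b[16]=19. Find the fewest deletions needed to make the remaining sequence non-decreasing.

Fewest deletions = n − (longest non-decreasing subsequence).
i:      0  1  2  3  4  5  6  7  8  9 10 11 12 13 14 15 16
b[i]:  13 18 15 21  7 23 25 21 21 19 16 24 10 13 16  5 19
dp:     1  2  2  3  1  4  5  4  5  3  3  6  2  3  4  1  5
max dp = 6, so deletions = 17 − 6 = 11.

11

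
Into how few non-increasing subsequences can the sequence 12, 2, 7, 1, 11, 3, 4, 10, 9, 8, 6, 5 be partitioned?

4

The minimum number of non-increasing subsequences covering a sequence equals the length of its longest strictly increasing subsequence.
LIS length is 4 (e.g. 2, 3, 4, 10), so 4 piles are needed.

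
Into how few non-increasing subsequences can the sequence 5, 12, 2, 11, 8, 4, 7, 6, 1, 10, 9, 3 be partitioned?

4

The minimum number of non-increasing subsequences covering a sequence equals the length of its longest strictly increasing subsequence.
LIS length is 4 (e.g. 2, 4, 7, 10), so 4 piles are needed.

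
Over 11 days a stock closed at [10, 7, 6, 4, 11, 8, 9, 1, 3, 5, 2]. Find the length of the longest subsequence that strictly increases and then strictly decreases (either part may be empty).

inc[i] = longest strictly increasing subsequence ending at i; dec[i] = longest strictly decreasing subsequence starting at i:
i:      1  2  3  4  5  6  7  8  9 10 11
a[i]:  10  7  6  4 11  8  9  1  3  5  2
inc:    1  1  1  1  2  2  3  1  2  3  2
dec:    6  5  4  3  4  3  3  1  2  2  1
Best peak at i=1 (value 10): inc=1, dec=6, length 1+6−1 = 6.

6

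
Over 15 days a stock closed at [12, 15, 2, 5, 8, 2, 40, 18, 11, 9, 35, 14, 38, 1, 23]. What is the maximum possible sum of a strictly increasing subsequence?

Let S[i] be the best sum of a strictly increasing subsequence ending at i:
i:       1   2   3   4   5   6   7   8   9  10  11  12  13  14  15
a[i]:   12  15   2   5   8   2  40  18  11   9  35  14  38   1  23
S:      12  27   2   7  15   2  67  45  26  24  80  40 118   1  68
Maximum is 118 (e.g. 12 + 15 + 18 + 35 + 38).

118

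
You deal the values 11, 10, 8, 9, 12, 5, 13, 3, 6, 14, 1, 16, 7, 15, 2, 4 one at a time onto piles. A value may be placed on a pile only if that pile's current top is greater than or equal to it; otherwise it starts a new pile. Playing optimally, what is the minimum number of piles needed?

6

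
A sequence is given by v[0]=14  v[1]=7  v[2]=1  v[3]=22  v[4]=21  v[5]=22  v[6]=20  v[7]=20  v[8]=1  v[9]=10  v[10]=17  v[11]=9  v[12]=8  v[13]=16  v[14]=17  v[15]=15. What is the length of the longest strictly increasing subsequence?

4

Let dp[i] be the length of the longest such subsequence ending at index i:
i:      0  1  2  3  4  5  6  7  8  9 10 11 12 13 14 15
v[i]:  14  7  1 22 21 22 20 20  1 10 17  9  8 16 17 15
dp:     1  1  1  2  2  3  2  2  1  2  3  2  2  3  4  3
Maximum dp value is 4.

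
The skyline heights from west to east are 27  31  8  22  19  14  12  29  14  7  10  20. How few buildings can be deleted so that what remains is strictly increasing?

Fewest deletions = n − (longest strictly increasing subsequence).
Patience tails:
27 → extends → [27]
31 → extends → [27, 31]
8 → replaces 27 → [8, 31]
22 → replaces 31 → [8, 22]
19 → replaces 22 → [8, 19]
14 → replaces 19 → [8, 14]
12 → replaces 14 → [8, 12]
29 → extends → [8, 12, 29]
14 → replaces 29 → [8, 12, 14]
7 → replaces 8 → [7, 12, 14]
10 → replaces 12 → [7, 10, 14]
20 → extends → [7, 10, 14, 20]
Longest strictly increasing subsequence has length 4, so deletions = 12 − 4 = 8.

8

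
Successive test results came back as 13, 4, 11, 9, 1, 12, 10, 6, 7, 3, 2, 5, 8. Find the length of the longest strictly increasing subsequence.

4

Let dp[i] be the length of the longest such subsequence ending at index i:
i:      1  2  3  4  5  6  7  8  9 10 11 12 13
a[i]:  13  4 11  9  1 12 10  6  7  3  2  5  8
dp:     1  1  2  2  1  3  3  2  3  2  2  3  4
Maximum dp value is 4.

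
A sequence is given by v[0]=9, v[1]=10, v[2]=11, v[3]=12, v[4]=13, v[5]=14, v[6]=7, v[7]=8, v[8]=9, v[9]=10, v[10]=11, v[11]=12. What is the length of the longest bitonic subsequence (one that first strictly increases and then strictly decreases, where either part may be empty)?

inc[i] = longest strictly increasing subsequence ending at i; dec[i] = longest strictly decreasing subsequence starting at i:
i:      0  1  2  3  4  5  6  7  8  9 10 11
v[i]:   9 10 11 12 13 14  7  8  9 10 11 12
inc:    1  2  3  4  5  6  1  2  3  4  5  6
dec:    2  2  2  2  2  2  1  1  1  1  1  1
Best peak at i=5 (value 14): inc=6, dec=2, length 6+2−1 = 7.

7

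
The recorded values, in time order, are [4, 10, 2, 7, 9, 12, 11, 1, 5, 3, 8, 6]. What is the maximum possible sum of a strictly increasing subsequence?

Let S[i] be the best sum of a strictly increasing subsequence ending at i:
i:      1  2  3  4  5  6  7  8  9 10 11 12
a[i]:   4 10  2  7  9 12 11  1  5  3  8  6
S:      4 14  2 11 20 32 31  1  9  5 19 15
Maximum is 32 (e.g. 4 + 7 + 9 + 12).

32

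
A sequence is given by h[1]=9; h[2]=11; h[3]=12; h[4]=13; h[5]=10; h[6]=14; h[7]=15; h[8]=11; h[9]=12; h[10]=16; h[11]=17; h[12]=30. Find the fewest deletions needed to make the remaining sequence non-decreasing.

Fewest deletions = n − (longest non-decreasing subsequence).
i:      1  2  3  4  5  6  7  8  9 10 11 12
h[i]:   9 11 12 13 10 14 15 11 12 16 17 30
dp:     1  2  3  4  2  5  6  3  4  7  8  9
max dp = 9, so deletions = 12 − 9 = 3.

3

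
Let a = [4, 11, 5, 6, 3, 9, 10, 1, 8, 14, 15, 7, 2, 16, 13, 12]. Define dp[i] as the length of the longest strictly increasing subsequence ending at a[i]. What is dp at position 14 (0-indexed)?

dp[i] = 1 + max{dp[j] : j<i, a[j]<a[i]} (or 1 if no such j):
i:      0  1  2  3  4  5  6  7  8  9 10 11 12 13 14 15
a[i]:   4 11  5  6  3  9 10  1  8 14 15  7  2 16 13 12
dp:     1  2  2  3  1  4  5  1  4  6  7  4  2  8  6  6
At index 14 the value is 6.

6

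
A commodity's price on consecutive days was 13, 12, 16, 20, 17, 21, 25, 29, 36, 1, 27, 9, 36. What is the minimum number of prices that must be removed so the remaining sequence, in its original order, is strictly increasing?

Fewest deletions = n − (longest strictly increasing subsequence).
i:      1  2  3  4  5  6  7  8  9 10 11 12 13
a[i]:  13 12 16 20 17 21 25 29 36  1 27  9 36
dp:     1  1  2  3  3  4  5  6  7  1  6  2  7
max dp = 7, so deletions = 13 − 7 = 6.

6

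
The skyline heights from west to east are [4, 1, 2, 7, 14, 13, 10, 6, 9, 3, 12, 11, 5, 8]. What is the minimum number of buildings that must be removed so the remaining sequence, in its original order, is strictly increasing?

Fewest deletions = n − (longest strictly increasing subsequence).
Patience tails:
4 → extends → [4]
1 → replaces 4 → [1]
2 → extends → [1, 2]
7 → extends → [1, 2, 7]
14 → extends → [1, 2, 7, 14]
13 → replaces 14 → [1, 2, 7, 13]
10 → replaces 13 → [1, 2, 7, 10]
6 → replaces 7 → [1, 2, 6, 10]
9 → replaces 10 → [1, 2, 6, 9]
3 → replaces 6 → [1, 2, 3, 9]
12 → extends → [1, 2, 3, 9, 12]
11 → replaces 12 → [1, 2, 3, 9, 11]
5 → replaces 9 → [1, 2, 3, 5, 11]
8 → replaces 11 → [1, 2, 3, 5, 8]
Longest strictly increasing subsequence has length 5, so deletions = 14 − 5 = 9.

9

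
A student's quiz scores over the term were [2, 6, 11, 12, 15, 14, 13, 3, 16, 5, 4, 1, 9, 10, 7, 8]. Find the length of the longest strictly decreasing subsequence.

Negate each value so 'decreasing' becomes 'increasing', then run patience tails on the negated sequence:
-2 → extends → [-2]
-6 → replaces -2 → [-6]
-11 → replaces -6 → [-11]
-12 → replaces -11 → [-12]
-15 → replaces -12 → [-15]
-14 → extends → [-15, -14]
-13 → extends → [-15, -14, -13]
-3 → extends → [-15, -14, -13, -3]
-16 → replaces -15 → [-16, -14, -13, -3]
-5 → replaces -3 → [-16, -14, -13, -5]
-4 → extends → [-16, -14, -13, -5, -4]
-1 → extends → [-16, -14, -13, -5, -4, -1]
-9 → replaces -5 → [-16, -14, -13, -9, -4, -1]
-10 → replaces -9 → [-16, -14, -13, -10, -4, -1]
-7 → replaces -4 → [-16, -14, -13, -10, -7, -1]
-8 → replaces -7 → [-16, -14, -13, -10, -8, -1]
Six tails, so the longest strictly decreasing subsequence of the original has length 6.

6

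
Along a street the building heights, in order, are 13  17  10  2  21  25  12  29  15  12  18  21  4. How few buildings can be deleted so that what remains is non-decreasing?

8

Fewest deletions = n − (longest non-decreasing subsequence).
i:      1  2  3  4  5  6  7  8  9 10 11 12 13
a[i]:  13 17 10  2 21 25 12 29 15 12 18 21  4
dp:     1  2  1  1  3  4  2  5  3  3  4  5  2
max dp = 5, so deletions = 13 − 5 = 8.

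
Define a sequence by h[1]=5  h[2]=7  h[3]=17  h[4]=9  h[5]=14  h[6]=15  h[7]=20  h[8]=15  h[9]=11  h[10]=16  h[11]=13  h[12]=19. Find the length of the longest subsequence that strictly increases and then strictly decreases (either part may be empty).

inc[i] = longest strictly increasing subsequence ending at i; dec[i] = longest strictly decreasing subsequence starting at i:
i:      1  2  3  4  5  6  7  8  9 10 11 12
h[i]:   5  7 17  9 14 15 20 15 11 16 13 19
inc:    1  2  3  3  4  5  6  5  4  6  5  7
dec:    1  1  3  1  2  2  3  2  1  2  1  1
Best peak at i=7 (value 20): inc=6, dec=3, length 6+3−1 = 8.

8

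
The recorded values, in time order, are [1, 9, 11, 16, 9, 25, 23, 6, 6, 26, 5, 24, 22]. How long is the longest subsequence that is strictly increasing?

6

Let dp[i] be the length of the longest such subsequence ending at index i:
i:      1  2  3  4  5  6  7  8  9 10 11 12 13
a[i]:   1  9 11 16  9 25 23  6  6 26  5 24 22
dp:     1  2  3  4  2  5  5  2  2  6  2  6  5
Maximum dp value is 6.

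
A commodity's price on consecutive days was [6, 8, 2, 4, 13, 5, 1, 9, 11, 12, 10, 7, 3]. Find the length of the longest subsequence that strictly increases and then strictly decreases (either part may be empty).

9

inc[i] = longest strictly increasing subsequence ending at i; dec[i] = longest strictly decreasing subsequence starting at i:
i:      1  2  3  4  5  6  7  8  9 10 11 12 13
a[i]:   6  8  2  4 13  5  1  9 11 12 10  7  3
inc:    1  2  1  2  3  3  1  4  5  6  5  4  2
dec:    3  3  2  2  5  2  1  3  4  4  3  2  1
Best peak at i=10 (value 12): inc=6, dec=4, length 6+4−1 = 9.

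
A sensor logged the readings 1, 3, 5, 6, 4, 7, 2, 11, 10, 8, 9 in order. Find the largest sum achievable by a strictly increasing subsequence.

Let S[i] be the best sum of a strictly increasing subsequence ending at i:
i:      1  2  3  4  5  6  7  8  9 10 11
a[i]:   1  3  5  6  4  7  2 11 10  8  9
S:      1  4  9 15  8 22  3 33 32 30 39
Maximum is 39 (e.g. 1 + 3 + 5 + 6 + 7 + 8 + 9).

39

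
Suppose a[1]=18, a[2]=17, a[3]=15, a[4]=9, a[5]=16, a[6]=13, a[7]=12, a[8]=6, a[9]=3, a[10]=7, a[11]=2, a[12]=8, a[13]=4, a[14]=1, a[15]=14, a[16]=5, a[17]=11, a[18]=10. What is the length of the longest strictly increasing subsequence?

4

Track the smallest tail for each achievable length (strict):
18 → extends → [18]
17 → replaces 18 → [17]
15 → replaces 17 → [15]
9 → replaces 15 → [9]
16 → extends → [9, 16]
13 → replaces 16 → [9, 13]
12 → replaces 13 → [9, 12]
6 → replaces 9 → [6, 12]
3 → replaces 6 → [3, 12]
7 → replaces 12 → [3, 7]
2 → replaces 3 → [2, 7]
8 → extends → [2, 7, 8]
4 → replaces 7 → [2, 4, 8]
1 → replaces 2 → [1, 4, 8]
14 → extends → [1, 4, 8, 14]
5 → replaces 8 → [1, 4, 5, 14]
11 → replaces 14 → [1, 4, 5, 11]
10 → replaces 11 → [1, 4, 5, 10]
Four tails, so the longest strictly increasing subsequence has length 4 (e.g. 6, 7, 8, 14).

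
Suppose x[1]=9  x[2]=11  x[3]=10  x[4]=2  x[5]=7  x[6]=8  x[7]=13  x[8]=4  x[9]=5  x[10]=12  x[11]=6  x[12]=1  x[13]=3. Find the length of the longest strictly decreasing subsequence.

5

Let dp[i] be the longest strictly decreasing subsequence ending at i:
i:      1  2  3  4  5  6  7  8  9 10 11 12 13
x[i]:   9 11 10  2  7  8 13  4  5 12  6  1  3
dp:     1  1  2  3  3  3  1  4  4  2  4  5  5
Maximum is 5.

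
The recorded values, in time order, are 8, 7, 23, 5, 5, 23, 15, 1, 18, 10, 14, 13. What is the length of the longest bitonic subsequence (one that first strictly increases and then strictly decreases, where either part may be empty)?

5

inc[i] = longest strictly increasing subsequence ending at i; dec[i] = longest strictly decreasing subsequence starting at i:
i:      1  2  3  4  5  6  7  8  9 10 11 12
a[i]:   8  7 23  5  5 23 15  1 18 10 14 13
inc:    1  1  2  1  1  2  2  1  3  2  3  3
dec:    4  3  4  2  2  4  3  1  3  1  2  1
Best peak at i=3 (value 23): inc=2, dec=4, length 2+4−1 = 5.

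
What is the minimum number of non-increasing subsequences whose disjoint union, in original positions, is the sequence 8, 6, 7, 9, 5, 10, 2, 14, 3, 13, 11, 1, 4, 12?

6

Place each on the leftmost legal pile:
8 → new pile 1 (tops now [8])
6 → pile 1 (tops now [6])
7 → new pile 2 (tops now [6, 7])
9 → new pile 3 (tops now [6, 7, 9])
5 → pile 1 (tops now [5, 7, 9])
10 → new pile 4 (tops now [5, 7, 9, 10])
2 → pile 1 (tops now [2, 7, 9, 10])
14 → new pile 5 (tops now [2, 7, 9, 10, 14])
3 → pile 2 (tops now [2, 3, 9, 10, 14])
13 → pile 5 (tops now [2, 3, 9, 10, 13])
11 → pile 5 (tops now [2, 3, 9, 10, 11])
1 → pile 1 (tops now [1, 3, 9, 10, 11])
4 → pile 3 (tops now [1, 3, 4, 10, 11])
12 → new pile 6 (tops now [1, 3, 4, 10, 11, 12])
Six piles.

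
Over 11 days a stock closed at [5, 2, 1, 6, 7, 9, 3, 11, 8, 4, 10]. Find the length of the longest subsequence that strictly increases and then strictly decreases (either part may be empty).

inc[i] = longest strictly increasing subsequence ending at i; dec[i] = longest strictly decreasing subsequence starting at i:
i:      1  2  3  4  5  6  7  8  9 10 11
a[i]:   5  2  1  6  7  9  3 11  8  4 10
inc:    1  1  1  2  3  4  2  5  4  3  5
dec:    3  2  1  2  2  3  1  3  2  1  1
Best peak at i=8 (value 11): inc=5, dec=3, length 5+3−1 = 7.

7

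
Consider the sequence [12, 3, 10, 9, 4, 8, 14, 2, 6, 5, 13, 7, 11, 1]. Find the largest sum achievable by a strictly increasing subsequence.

31

Let S[i] be the best sum of a strictly increasing subsequence ending at i:
i:      1  2  3  4  5  6  7  8  9 10 11 12 13 14
a[i]:  12  3 10  9  4  8 14  2  6  5 13  7 11  1
S:     12  3 13 12  7 15 29  2 13 12 28 20 31  1
Maximum is 31 (e.g. 3 + 4 + 6 + 7 + 11).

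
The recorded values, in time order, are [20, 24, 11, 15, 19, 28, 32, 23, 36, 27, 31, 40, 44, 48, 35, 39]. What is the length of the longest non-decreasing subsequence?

Let dp[i] be the length of the longest such subsequence ending at index i:
i:      1  2  3  4  5  6  7  8  9 10 11 12 13 14 15 16
a[i]:  20 24 11 15 19 28 32 23 36 27 31 40 44 48 35 39
dp:     1  2  1  2  3  4  5  4  6  5  6  7  8  9  7  8
Maximum dp value is 9.

9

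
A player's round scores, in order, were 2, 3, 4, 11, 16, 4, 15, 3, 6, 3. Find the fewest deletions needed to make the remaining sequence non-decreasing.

5

Fewest deletions = n − (longest non-decreasing subsequence).
Patience tails:
2 → extends → [2]
3 → extends → [2, 3]
4 → extends → [2, 3, 4]
11 → extends → [2, 3, 4, 11]
16 → extends → [2, 3, 4, 11, 16]
4 → replaces 11 → [2, 3, 4, 4, 16]
15 → replaces 16 → [2, 3, 4, 4, 15]
3 → replaces 4 → [2, 3, 3, 4, 15]
6 → replaces 15 → [2, 3, 3, 4, 6]
3 → replaces 4 → [2, 3, 3, 3, 6]
Longest non-decreasing subsequence has length 5, so deletions = 10 − 5 = 5.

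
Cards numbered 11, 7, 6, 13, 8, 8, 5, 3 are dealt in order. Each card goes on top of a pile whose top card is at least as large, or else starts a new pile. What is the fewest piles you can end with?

Place each on the leftmost legal pile:
11 → new pile 1 (tops now [11])
7 → pile 1 (tops now [7])
6 → pile 1 (tops now [6])
13 → new pile 2 (tops now [6, 13])
8 → pile 2 (tops now [6, 8])
8 → pile 2 (tops now [6, 8])
5 → pile 1 (tops now [5, 8])
3 → pile 1 (tops now [3, 8])
Two piles.

2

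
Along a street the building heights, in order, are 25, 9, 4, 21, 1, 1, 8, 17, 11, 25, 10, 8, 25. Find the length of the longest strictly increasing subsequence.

4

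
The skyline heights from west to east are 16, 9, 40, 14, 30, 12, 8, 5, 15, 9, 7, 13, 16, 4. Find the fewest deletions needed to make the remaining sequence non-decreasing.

Fewest deletions = n − (longest non-decreasing subsequence).
i:      1  2  3  4  5  6  7  8  9 10 11 12 13 14
a[i]:  16  9 40 14 30 12  8  5 15  9  7 13 16  4
dp:     1  1  2  2  3  2  1  1  3  2  2  3  4  1
max dp = 4, so deletions = 14 − 4 = 10.

10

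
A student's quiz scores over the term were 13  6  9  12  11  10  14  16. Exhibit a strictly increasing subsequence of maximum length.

Patience tails give the LIS length; then backtrack through the dp parents:
13 → extends → [13]
6 → replaces 13 → [6]
9 → extends → [6, 9]
12 → extends → [6, 9, 12]
11 → replaces 12 → [6, 9, 11]
10 → replaces 11 → [6, 9, 10]
14 → extends → [6, 9, 10, 14]
16 → extends → [6, 9, 10, 14, 16]
Length 5; one witness is 6, 9, 12, 14, 16.

6, 9, 12, 14, 16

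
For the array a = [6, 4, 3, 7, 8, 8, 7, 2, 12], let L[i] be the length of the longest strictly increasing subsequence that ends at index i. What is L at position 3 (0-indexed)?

2

dp[i] = 1 + max{dp[j] : j<i, a[j]<a[i]} (or 1 if no such j):
i:      0  1  2  3  4  5  6  7  8
a[i]:   6  4  3  7  8  8  7  2 12
dp:     1  1  1  2  3  3  2  1  4
At index 3 the value is 2.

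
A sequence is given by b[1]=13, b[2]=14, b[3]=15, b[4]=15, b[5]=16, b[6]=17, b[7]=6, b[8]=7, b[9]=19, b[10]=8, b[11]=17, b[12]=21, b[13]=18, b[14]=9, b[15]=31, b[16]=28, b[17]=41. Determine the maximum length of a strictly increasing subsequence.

9

Track the smallest tail for each achievable length (strict):
13 → extends → [13]
14 → extends → [13, 14]
15 → extends → [13, 14, 15]
15 → already a tail → [13, 14, 15]
16 → extends → [13, 14, 15, 16]
17 → extends → [13, 14, 15, 16, 17]
6 → replaces 13 → [6, 14, 15, 16, 17]
7 → replaces 14 → [6, 7, 15, 16, 17]
19 → extends → [6, 7, 15, 16, 17, 19]
8 → replaces 15 → [6, 7, 8, 16, 17, 19]
17 → already a tail → [6, 7, 8, 16, 17, 19]
21 → extends → [6, 7, 8, 16, 17, 19, 21]
18 → replaces 19 → [6, 7, 8, 16, 17, 18, 21]
9 → replaces 16 → [6, 7, 8, 9, 17, 18, 21]
31 → extends → [6, 7, 8, 9, 17, 18, 21, 31]
28 → replaces 31 → [6, 7, 8, 9, 17, 18, 21, 28]
41 → extends → [6, 7, 8, 9, 17, 18, 21, 28, 41]
Nine tails, so the longest strictly increasing subsequence has length 9 (e.g. 13, 14, 15, 16, 17, 19, 21, 31, 41).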